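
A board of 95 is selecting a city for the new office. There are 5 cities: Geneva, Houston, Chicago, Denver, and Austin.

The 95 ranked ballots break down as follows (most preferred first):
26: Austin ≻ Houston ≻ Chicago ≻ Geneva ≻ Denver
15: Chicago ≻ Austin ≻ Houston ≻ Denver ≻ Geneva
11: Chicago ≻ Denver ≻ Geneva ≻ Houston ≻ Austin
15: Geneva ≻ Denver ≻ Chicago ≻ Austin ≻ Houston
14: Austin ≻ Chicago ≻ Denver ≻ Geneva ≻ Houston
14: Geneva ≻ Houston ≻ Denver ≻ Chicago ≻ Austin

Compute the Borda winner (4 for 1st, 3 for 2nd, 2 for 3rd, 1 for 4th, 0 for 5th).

Chicago

Geneva: 26×1 + 15×0 + 11×2 + 15×4 + 14×1 + 14×4 = 178
Houston: 26×3 + 15×2 + 11×1 + 15×0 + 14×0 + 14×3 = 161
Chicago: 26×2 + 15×4 + 11×4 + 15×2 + 14×3 + 14×1 = 242
Denver: 26×0 + 15×1 + 11×3 + 15×3 + 14×2 + 14×2 = 149
Austin: 26×4 + 15×3 + 11×0 + 15×1 + 14×4 + 14×0 = 220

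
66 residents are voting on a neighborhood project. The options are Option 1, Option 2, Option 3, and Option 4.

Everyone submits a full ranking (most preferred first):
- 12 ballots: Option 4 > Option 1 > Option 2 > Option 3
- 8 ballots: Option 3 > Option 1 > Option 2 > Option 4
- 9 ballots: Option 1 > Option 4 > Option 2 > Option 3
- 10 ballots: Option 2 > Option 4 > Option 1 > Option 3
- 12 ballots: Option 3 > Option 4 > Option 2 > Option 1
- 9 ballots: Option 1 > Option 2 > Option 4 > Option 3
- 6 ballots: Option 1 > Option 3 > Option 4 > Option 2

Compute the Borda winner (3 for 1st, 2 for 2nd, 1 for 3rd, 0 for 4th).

Option 1

Option 1: 12×2 + 8×2 + 9×3 + 10×1 + 12×0 + 9×3 + 6×3 = 122
Option 2: 12×1 + 8×1 + 9×1 + 10×3 + 12×1 + 9×2 + 6×0 = 89
Option 3: 12×0 + 8×3 + 9×0 + 10×0 + 12×3 + 9×0 + 6×2 = 72
Option 4: 12×3 + 8×0 + 9×2 + 10×2 + 12×2 + 9×1 + 6×1 = 113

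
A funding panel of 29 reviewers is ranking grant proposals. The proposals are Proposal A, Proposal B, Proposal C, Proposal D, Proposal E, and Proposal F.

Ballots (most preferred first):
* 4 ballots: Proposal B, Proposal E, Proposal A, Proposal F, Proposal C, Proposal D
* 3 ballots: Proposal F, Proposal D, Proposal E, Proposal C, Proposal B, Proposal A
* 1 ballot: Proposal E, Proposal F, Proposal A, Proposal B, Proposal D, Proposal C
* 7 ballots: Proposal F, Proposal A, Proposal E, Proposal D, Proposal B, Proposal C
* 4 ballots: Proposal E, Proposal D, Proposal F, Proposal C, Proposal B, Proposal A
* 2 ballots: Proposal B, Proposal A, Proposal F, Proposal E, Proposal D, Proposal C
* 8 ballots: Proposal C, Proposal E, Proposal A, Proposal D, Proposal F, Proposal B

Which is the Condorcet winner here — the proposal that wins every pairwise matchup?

Proposal E vs Proposal A: 20–9
Proposal E vs Proposal B: 23–6
Proposal E vs Proposal C: 21–8
Proposal E vs Proposal D: 26–3
Proposal E vs Proposal F: 17–12
Proposal E beats every other proposal.

Proposal E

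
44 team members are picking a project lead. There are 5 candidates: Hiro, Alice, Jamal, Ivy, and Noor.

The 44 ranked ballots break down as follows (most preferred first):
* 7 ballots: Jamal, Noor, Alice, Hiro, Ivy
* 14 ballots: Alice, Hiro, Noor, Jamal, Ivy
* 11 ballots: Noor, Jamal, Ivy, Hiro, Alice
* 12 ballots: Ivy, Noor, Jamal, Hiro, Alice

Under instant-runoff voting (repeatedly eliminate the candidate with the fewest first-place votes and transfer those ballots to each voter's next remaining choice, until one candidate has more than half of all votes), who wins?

Round 1: Hiro 0, Alice 14, Jamal 7, Ivy 12, Noor 11. Hiro eliminated.
Round 2: Alice 14, Jamal 7, Ivy 12, Noor 11. Jamal eliminated.
Round 3: Alice 14, Ivy 12, Noor 18. Ivy eliminated.
Round 4: Alice 14, Noor 30. Noor has a majority (≥23).

Noor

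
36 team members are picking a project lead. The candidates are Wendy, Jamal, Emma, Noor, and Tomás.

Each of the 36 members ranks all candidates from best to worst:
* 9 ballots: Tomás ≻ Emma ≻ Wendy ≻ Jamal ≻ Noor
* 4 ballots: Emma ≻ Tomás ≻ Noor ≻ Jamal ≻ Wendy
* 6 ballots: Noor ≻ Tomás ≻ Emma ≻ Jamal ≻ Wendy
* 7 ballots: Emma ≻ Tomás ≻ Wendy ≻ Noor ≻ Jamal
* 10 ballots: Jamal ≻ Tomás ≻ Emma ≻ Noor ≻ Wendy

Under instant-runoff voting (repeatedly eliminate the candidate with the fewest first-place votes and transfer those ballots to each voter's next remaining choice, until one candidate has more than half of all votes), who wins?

Tomás

Round 1: Wendy 0, Jamal 10, Emma 11, Noor 6, Tomás 9. Wendy eliminated.
Round 2: Jamal 10, Emma 11, Noor 6, Tomás 9. Noor eliminated.
Round 3: Jamal 10, Emma 11, Tomás 15. Jamal eliminated.
Round 4: Emma 11, Tomás 25. Tomás has a majority (≥19).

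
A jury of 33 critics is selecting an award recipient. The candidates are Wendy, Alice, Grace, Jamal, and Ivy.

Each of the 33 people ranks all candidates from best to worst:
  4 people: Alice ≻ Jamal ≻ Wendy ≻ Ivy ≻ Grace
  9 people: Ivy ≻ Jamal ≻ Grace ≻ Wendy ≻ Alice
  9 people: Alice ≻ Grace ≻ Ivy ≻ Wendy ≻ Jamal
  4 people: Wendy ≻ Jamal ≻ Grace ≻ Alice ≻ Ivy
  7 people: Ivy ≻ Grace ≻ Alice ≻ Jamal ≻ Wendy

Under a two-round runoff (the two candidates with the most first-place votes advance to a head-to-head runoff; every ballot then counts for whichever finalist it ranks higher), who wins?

Round 1 first-place votes: Wendy 4, Alice 13, Grace 0, Jamal 0, Ivy 16. Ivy and Alice advance.
Runoff: Ivy is ranked above Alice on 16 ballots, Alice above Ivy on 17.

Alice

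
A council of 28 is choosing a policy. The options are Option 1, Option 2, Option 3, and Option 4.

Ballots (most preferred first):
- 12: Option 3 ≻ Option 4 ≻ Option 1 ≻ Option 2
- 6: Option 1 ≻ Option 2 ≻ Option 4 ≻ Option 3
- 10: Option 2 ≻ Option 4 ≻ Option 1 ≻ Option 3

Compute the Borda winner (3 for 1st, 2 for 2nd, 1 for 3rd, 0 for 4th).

Option 1: 12×1 + 6×3 + 10×1 = 40
Option 2: 12×0 + 6×2 + 10×3 = 42
Option 3: 12×3 + 6×0 + 10×0 = 36
Option 4: 12×2 + 6×1 + 10×2 = 50

Option 4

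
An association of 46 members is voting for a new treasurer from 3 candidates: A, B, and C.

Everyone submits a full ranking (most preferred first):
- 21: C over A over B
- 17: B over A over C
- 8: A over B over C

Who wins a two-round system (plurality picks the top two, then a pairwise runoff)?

B

Round 1 first-place votes: A 8, B 17, C 21. C and B advance.
Runoff: C is ranked above B on 21 ballots, B above C on 25.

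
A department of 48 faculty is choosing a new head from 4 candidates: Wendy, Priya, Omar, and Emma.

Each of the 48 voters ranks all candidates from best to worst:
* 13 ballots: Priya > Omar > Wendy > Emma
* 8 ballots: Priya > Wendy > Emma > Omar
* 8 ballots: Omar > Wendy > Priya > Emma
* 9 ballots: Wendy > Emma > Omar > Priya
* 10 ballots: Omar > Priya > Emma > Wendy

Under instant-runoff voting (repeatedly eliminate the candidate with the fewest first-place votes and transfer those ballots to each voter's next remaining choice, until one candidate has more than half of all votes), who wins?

Round 1: Wendy 9, Priya 21, Omar 18, Emma 0. Emma eliminated.
Round 2: Wendy 9, Priya 21, Omar 18. Wendy eliminated.
Round 3: Priya 21, Omar 27. Omar has a majority (≥25).

Omar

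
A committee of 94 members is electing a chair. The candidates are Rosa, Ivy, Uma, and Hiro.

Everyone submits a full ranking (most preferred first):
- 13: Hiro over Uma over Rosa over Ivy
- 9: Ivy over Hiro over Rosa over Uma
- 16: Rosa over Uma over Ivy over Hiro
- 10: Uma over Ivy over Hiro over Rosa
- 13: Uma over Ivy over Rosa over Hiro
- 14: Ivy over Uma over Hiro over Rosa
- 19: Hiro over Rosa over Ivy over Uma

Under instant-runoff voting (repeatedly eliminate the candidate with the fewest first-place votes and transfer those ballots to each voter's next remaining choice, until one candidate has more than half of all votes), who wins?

Uma

Round 1: Rosa 16, Ivy 23, Uma 23, Hiro 32. Rosa eliminated.
Round 2: Ivy 23, Uma 39, Hiro 32. Ivy eliminated.
Round 3: Uma 53, Hiro 41. Uma has a majority (≥48).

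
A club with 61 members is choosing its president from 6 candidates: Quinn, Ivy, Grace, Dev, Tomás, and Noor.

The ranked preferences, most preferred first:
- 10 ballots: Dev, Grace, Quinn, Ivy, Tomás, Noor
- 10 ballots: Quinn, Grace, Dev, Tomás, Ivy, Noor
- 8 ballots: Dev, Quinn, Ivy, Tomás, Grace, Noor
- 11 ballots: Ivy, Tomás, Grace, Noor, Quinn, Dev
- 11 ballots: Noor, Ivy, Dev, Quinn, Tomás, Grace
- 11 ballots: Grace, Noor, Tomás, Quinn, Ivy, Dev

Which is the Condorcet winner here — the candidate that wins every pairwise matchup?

Grace vs Quinn: 32–29
Grace vs Ivy: 31–30
Grace vs Dev: 32–29
Grace vs Tomás: 31–30
Grace vs Noor: 50–11
Grace beats every other candidate.

Grace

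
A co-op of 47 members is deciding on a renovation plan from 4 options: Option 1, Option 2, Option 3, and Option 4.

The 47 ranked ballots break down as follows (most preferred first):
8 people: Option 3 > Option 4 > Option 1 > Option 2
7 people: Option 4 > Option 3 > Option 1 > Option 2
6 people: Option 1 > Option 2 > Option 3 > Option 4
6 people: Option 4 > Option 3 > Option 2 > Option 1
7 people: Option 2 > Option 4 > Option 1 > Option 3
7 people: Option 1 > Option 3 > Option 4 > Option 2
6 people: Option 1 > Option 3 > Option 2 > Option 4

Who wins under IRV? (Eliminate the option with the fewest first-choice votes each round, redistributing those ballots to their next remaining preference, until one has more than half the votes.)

Option 4

Round 1: Option 1 19, Option 2 7, Option 3 8, Option 4 13. Option 2 eliminated.
Round 2: Option 1 19, Option 3 8, Option 4 20. Option 3 eliminated.
Round 3: Option 1 19, Option 4 28. Option 4 has a majority (≥24).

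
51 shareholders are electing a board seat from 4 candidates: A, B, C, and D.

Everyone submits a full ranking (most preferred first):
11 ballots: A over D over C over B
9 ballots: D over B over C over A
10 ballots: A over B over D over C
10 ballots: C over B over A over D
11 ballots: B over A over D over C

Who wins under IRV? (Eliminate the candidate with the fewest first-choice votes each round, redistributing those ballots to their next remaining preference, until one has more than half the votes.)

Round 1: A 21, B 11, C 10, D 9. D eliminated.
Round 2: A 21, B 20, C 10. C eliminated.
Round 3: A 21, B 30. B has a majority (≥26).

B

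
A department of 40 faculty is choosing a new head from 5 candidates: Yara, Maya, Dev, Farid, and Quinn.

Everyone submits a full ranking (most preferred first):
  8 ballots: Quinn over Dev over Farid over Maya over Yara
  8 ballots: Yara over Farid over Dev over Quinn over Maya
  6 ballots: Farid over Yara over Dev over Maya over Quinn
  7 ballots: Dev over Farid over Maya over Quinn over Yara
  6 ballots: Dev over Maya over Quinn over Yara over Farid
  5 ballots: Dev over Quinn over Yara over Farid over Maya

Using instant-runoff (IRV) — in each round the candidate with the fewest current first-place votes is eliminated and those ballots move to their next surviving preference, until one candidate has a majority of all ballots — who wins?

Dev

Round 1: Yara 8, Maya 0, Dev 18, Farid 6, Quinn 8. Maya eliminated.
Round 2: Yara 8, Dev 18, Farid 6, Quinn 8. Farid eliminated.
Round 3: Yara 14, Dev 18, Quinn 8. Quinn eliminated.
Round 4: Yara 14, Dev 26. Dev has a majority (≥21).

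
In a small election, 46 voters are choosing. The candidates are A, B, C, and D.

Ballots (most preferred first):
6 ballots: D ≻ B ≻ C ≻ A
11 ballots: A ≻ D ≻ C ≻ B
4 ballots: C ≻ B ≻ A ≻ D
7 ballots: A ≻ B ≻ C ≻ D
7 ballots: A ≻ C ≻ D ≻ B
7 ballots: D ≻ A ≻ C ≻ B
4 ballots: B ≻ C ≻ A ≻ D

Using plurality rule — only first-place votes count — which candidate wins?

A

First-place votes: A 25, B 4, C 4, D 13.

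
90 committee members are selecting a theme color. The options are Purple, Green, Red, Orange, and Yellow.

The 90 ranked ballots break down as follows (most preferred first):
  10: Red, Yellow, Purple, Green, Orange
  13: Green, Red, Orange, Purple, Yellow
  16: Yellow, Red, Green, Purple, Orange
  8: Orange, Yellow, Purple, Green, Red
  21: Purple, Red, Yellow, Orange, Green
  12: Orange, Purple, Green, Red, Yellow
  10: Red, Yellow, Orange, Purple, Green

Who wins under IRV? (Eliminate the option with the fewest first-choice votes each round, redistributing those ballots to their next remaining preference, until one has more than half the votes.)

Round 1: Purple 21, Green 13, Red 20, Orange 20, Yellow 16. Green eliminated.
Round 2: Purple 21, Red 33, Orange 20, Yellow 16. Yellow eliminated.
Round 3: Purple 21, Red 49, Orange 20. Red has a majority (≥46).

Red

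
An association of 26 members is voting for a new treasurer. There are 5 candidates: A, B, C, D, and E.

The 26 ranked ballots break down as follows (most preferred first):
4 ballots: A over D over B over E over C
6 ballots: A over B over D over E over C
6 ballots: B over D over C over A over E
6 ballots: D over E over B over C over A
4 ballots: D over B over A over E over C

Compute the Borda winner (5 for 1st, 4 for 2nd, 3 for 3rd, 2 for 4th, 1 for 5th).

A: 4×5 + 6×5 + 6×2 + 6×1 + 4×3 = 80
B: 4×3 + 6×4 + 6×5 + 6×3 + 4×4 = 100
C: 4×1 + 6×1 + 6×3 + 6×2 + 4×1 = 44
D: 4×4 + 6×3 + 6×4 + 6×5 + 4×5 = 108
E: 4×2 + 6×2 + 6×1 + 6×4 + 4×2 = 58

D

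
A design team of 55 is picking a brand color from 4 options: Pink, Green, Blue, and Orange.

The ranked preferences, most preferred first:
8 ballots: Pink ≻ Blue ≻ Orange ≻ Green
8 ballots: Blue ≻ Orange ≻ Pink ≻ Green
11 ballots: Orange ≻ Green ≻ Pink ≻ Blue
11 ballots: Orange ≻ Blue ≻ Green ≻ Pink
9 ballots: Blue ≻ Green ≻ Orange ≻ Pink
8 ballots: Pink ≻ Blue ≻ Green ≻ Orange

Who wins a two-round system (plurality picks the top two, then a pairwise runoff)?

Blue

Round 1 first-place votes: Pink 16, Green 0, Blue 17, Orange 22. Orange and Blue advance.
Runoff: Orange is ranked above Blue on 22 ballots, Blue above Orange on 33.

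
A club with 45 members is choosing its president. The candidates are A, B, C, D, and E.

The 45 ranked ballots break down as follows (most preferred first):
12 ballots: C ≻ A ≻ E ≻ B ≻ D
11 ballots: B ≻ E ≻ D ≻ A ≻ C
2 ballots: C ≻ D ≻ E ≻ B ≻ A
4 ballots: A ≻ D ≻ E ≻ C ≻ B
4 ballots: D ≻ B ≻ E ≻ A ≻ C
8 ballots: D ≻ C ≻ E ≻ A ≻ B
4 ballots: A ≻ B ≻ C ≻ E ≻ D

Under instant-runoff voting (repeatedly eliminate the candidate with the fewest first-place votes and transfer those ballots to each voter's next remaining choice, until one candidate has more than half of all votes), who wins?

Round 1: A 8, B 11, C 14, D 12, E 0. E eliminated.
Round 2: A 8, B 11, C 14, D 12. A eliminated.
Round 3: B 15, C 14, D 16. C eliminated.
Round 4: B 27, D 18. B has a majority (≥23).

B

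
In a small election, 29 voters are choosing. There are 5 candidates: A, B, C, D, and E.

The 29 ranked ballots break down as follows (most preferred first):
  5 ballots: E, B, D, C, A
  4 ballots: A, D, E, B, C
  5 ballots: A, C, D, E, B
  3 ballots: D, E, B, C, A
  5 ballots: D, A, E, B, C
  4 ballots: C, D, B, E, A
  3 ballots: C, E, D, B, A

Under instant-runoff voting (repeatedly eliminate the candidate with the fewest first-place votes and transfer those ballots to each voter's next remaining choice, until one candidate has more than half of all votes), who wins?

Round 1: A 9, B 0, C 7, D 8, E 5. B eliminated.
Round 2: A 9, C 7, D 8, E 5. E eliminated.
Round 3: A 9, C 7, D 13. C eliminated.
Round 4: A 9, D 20. D has a majority (≥15).

D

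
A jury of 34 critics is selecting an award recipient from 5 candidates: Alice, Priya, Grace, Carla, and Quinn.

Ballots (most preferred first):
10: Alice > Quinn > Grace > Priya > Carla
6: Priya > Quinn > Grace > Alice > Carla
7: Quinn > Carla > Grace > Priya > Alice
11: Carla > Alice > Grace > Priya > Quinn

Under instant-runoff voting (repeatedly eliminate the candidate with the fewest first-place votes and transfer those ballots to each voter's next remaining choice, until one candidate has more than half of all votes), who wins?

Quinn

Round 1: Alice 10, Priya 6, Grace 0, Carla 11, Quinn 7. Grace eliminated.
Round 2: Alice 10, Priya 6, Carla 11, Quinn 7. Priya eliminated.
Round 3: Alice 10, Carla 11, Quinn 13. Alice eliminated.
Round 4: Carla 11, Quinn 23. Quinn has a majority (≥18).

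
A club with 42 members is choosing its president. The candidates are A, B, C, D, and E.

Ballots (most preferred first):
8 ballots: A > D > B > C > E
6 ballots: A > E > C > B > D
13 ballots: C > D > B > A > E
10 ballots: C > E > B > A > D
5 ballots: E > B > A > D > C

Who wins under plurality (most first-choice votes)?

C

First-place votes: A 14, B 0, C 23, D 0, E 5.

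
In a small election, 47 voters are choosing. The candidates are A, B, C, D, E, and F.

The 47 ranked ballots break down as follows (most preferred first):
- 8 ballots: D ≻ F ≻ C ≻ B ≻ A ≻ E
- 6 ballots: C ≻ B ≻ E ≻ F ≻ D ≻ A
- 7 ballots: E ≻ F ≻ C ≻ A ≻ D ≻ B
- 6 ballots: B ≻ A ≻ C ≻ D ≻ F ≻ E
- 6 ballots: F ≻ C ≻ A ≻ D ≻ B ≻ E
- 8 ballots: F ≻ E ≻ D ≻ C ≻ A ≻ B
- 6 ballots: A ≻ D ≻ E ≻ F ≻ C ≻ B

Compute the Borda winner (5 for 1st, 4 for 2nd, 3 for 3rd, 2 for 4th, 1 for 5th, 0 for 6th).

F

A: 8×1 + 6×0 + 7×2 + 6×4 + 6×3 + 8×1 + 6×5 = 102
B: 8×2 + 6×4 + 7×0 + 6×5 + 6×1 + 8×0 + 6×0 = 76
C: 8×3 + 6×5 + 7×3 + 6×3 + 6×4 + 8×2 + 6×1 = 139
D: 8×5 + 6×1 + 7×1 + 6×2 + 6×2 + 8×3 + 6×4 = 125
E: 8×0 + 6×3 + 7×5 + 6×0 + 6×0 + 8×4 + 6×3 = 103
F: 8×4 + 6×2 + 7×4 + 6×1 + 6×5 + 8×5 + 6×2 = 160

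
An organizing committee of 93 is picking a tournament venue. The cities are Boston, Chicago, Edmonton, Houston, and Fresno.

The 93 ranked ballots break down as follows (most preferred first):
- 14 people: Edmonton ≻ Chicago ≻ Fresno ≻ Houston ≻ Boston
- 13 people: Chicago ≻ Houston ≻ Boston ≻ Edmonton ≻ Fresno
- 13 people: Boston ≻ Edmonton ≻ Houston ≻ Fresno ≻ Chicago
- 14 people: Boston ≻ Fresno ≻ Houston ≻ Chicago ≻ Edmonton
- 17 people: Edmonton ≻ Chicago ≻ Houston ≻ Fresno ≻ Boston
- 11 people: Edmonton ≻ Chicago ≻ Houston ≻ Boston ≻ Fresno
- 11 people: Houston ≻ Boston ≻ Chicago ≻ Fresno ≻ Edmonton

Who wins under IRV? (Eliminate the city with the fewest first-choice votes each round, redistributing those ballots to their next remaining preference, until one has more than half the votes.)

Round 1: Boston 27, Chicago 13, Edmonton 42, Houston 11, Fresno 0. Fresno eliminated.
Round 2: Boston 27, Chicago 13, Edmonton 42, Houston 11. Houston eliminated.
Round 3: Boston 38, Chicago 13, Edmonton 42. Chicago eliminated.
Round 4: Boston 51, Edmonton 42. Boston has a majority (≥47).

Boston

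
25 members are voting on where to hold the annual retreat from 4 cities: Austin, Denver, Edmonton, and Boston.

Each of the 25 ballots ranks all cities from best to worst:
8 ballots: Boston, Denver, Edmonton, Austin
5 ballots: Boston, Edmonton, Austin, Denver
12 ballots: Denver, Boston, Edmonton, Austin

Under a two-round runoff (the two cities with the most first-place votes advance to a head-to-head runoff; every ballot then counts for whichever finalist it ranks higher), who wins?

Round 1 first-place votes: Austin 0, Denver 12, Edmonton 0, Boston 13. Boston and Denver advance.
Runoff: Boston is ranked above Denver on 13 ballots, Denver above Boston on 12.

Boston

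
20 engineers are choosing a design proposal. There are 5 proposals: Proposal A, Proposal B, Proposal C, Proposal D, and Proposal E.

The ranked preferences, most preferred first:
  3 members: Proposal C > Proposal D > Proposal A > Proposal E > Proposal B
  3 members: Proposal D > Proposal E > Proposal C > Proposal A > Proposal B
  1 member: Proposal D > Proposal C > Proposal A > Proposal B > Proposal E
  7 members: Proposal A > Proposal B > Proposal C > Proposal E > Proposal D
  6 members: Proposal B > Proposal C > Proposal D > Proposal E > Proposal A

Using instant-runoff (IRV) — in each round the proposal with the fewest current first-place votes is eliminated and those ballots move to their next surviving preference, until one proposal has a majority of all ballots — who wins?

Proposal D

Round 1: Proposal A 7, Proposal B 6, Proposal C 3, Proposal D 4, Proposal E 0. Proposal E eliminated.
Round 2: Proposal A 7, Proposal B 6, Proposal C 3, Proposal D 4. Proposal C eliminated.
Round 3: Proposal A 7, Proposal B 6, Proposal D 7. Proposal B eliminated.
Round 4: Proposal A 7, Proposal D 13. Proposal D has a majority (≥11).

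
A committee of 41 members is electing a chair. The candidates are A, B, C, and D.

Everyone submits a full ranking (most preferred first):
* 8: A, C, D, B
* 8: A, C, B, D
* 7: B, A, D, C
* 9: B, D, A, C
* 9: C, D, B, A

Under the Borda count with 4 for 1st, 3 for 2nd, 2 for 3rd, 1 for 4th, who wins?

A

A: 8×4 + 8×4 + 7×3 + 9×2 + 9×1 = 112
B: 8×1 + 8×2 + 7×4 + 9×4 + 9×2 = 106
C: 8×3 + 8×3 + 7×1 + 9×1 + 9×4 = 100
D: 8×2 + 8×1 + 7×2 + 9×3 + 9×3 = 92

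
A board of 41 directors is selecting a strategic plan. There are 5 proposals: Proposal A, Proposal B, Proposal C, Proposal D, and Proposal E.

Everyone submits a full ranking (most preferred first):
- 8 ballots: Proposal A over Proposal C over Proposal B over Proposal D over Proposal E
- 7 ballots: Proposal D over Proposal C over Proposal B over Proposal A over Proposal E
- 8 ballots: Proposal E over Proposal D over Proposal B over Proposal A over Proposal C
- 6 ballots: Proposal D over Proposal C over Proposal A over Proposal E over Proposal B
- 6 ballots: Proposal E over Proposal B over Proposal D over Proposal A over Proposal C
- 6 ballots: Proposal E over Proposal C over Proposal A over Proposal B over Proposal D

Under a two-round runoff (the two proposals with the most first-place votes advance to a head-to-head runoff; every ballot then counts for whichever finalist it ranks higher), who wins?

Proposal D

Round 1 first-place votes: Proposal A 8, Proposal B 0, Proposal C 0, Proposal D 13, Proposal E 20. Proposal E and Proposal D advance.
Runoff: Proposal E is ranked above Proposal D on 20 ballots, Proposal D above Proposal E on 21.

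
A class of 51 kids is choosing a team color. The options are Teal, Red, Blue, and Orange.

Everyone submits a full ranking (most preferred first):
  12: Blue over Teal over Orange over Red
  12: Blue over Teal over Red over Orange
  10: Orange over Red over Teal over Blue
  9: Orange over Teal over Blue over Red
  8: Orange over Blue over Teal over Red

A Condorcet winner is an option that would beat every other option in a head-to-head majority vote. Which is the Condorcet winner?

Orange

Orange vs Teal: 27–24
Orange vs Red: 39–12
Orange vs Blue: 27–24
Orange beats every other option.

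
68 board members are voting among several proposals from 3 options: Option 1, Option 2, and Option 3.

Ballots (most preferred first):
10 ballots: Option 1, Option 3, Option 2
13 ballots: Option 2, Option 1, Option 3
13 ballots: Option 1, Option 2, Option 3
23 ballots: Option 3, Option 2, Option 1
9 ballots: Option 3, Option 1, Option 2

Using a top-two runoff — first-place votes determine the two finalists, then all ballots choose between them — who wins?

Option 1

Round 1 first-place votes: Option 1 23, Option 2 13, Option 3 32. Option 3 and Option 1 advance.
Runoff: Option 3 is ranked above Option 1 on 32 ballots, Option 1 above Option 3 on 36.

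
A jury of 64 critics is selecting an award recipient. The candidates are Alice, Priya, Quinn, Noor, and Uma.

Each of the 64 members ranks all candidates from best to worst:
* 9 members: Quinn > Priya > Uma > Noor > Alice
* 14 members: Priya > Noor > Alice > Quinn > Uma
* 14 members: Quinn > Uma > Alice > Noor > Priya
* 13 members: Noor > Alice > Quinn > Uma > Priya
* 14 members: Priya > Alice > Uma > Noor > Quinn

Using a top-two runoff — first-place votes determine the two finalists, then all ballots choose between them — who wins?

Quinn

Round 1 first-place votes: Alice 0, Priya 28, Quinn 23, Noor 13, Uma 0. Priya and Quinn advance.
Runoff: Priya is ranked above Quinn on 28 ballots, Quinn above Priya on 36.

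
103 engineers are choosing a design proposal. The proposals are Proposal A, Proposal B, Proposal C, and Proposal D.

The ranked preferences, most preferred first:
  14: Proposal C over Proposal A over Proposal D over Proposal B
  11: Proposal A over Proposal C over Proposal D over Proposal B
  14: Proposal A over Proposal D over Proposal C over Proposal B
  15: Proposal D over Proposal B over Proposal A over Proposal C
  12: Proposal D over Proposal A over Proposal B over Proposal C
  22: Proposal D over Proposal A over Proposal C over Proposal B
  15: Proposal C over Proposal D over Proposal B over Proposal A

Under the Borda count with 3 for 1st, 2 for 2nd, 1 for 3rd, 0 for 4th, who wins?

Proposal A: 14×2 + 11×3 + 14×3 + 15×1 + 12×2 + 22×2 + 15×0 = 186
Proposal B: 14×0 + 11×0 + 14×0 + 15×2 + 12×1 + 22×0 + 15×1 = 57
Proposal C: 14×3 + 11×2 + 14×1 + 15×0 + 12×0 + 22×1 + 15×3 = 145
Proposal D: 14×1 + 11×1 + 14×2 + 15×3 + 12×3 + 22×3 + 15×2 = 230

Proposal D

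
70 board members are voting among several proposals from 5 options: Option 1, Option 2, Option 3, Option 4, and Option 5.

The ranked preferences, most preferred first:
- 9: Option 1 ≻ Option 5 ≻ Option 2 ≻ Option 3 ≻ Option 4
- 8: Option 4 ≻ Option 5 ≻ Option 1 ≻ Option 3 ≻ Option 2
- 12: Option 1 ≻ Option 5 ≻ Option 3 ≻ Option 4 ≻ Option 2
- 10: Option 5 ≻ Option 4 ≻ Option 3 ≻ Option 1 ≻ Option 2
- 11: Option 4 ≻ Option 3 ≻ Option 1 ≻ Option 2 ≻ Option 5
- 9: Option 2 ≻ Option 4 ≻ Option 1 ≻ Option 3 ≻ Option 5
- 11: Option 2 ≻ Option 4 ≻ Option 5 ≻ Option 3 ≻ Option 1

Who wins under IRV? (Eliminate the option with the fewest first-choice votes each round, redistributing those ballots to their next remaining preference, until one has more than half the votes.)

Round 1: Option 1 21, Option 2 20, Option 3 0, Option 4 19, Option 5 10. Option 3 eliminated.
Round 2: Option 1 21, Option 2 20, Option 4 19, Option 5 10. Option 5 eliminated.
Round 3: Option 1 21, Option 2 20, Option 4 29. Option 2 eliminated.
Round 4: Option 1 21, Option 4 49. Option 4 has a majority (≥36).

Option 4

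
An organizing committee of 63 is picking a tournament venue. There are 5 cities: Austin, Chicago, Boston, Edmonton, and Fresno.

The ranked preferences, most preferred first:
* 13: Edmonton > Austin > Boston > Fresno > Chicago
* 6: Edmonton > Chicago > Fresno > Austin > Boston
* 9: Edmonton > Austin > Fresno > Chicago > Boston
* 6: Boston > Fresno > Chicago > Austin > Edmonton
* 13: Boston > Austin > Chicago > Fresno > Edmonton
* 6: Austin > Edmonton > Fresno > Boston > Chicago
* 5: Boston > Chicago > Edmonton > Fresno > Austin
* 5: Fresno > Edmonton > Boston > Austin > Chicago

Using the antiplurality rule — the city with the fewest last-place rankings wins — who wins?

Fresno

Last-place votes: Austin 5, Chicago 24, Boston 15, Edmonton 19, Fresno 0.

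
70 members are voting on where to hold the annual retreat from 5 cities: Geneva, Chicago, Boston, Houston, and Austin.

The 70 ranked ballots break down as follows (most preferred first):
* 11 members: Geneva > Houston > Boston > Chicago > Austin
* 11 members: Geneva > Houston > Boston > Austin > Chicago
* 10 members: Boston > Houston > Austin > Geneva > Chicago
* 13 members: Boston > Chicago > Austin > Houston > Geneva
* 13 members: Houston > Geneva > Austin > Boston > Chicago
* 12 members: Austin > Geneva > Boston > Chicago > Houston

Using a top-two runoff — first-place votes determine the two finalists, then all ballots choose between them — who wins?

Round 1 first-place votes: Geneva 22, Chicago 0, Boston 23, Houston 13, Austin 12. Boston and Geneva advance.
Runoff: Boston is ranked above Geneva on 23 ballots, Geneva above Boston on 47.

Geneva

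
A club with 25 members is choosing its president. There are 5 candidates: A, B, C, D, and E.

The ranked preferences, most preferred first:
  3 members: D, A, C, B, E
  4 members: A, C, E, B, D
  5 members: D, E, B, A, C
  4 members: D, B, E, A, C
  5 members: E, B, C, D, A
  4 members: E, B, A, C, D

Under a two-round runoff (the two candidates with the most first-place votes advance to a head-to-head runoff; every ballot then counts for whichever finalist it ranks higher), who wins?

Round 1 first-place votes: A 4, B 0, C 0, D 12, E 9. D and E advance.
Runoff: D is ranked above E on 12 ballots, E above D on 13.

E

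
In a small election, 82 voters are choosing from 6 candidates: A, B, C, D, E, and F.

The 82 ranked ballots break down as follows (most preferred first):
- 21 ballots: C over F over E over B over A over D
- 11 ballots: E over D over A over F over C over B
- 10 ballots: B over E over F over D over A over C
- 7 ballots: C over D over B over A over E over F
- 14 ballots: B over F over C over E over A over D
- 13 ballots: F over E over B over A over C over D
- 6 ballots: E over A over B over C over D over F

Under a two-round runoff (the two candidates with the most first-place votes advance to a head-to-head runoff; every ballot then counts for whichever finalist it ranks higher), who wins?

B

Round 1 first-place votes: A 0, B 24, C 28, D 0, E 17, F 13. C and B advance.
Runoff: C is ranked above B on 39 ballots, B above C on 43.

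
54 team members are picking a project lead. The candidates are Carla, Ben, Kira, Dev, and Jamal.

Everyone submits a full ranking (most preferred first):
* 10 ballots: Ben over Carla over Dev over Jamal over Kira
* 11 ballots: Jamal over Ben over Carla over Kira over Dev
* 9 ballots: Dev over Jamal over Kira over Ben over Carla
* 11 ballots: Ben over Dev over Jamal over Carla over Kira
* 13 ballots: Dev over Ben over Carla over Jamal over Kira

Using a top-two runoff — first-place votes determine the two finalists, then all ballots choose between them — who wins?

Round 1 first-place votes: Carla 0, Ben 21, Kira 0, Dev 22, Jamal 11. Dev and Ben advance.
Runoff: Dev is ranked above Ben on 22 ballots, Ben above Dev on 32.

Ben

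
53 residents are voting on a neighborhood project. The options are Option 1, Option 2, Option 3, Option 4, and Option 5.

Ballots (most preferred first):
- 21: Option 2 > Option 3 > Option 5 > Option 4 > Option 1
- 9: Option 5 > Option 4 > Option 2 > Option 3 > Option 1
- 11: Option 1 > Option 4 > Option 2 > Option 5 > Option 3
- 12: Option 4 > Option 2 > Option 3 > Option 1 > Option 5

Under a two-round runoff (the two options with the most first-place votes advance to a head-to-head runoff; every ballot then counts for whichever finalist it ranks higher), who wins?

Option 4

Round 1 first-place votes: Option 1 11, Option 2 21, Option 3 0, Option 4 12, Option 5 9. Option 2 and Option 4 advance.
Runoff: Option 2 is ranked above Option 4 on 21 ballots, Option 4 above Option 2 on 32.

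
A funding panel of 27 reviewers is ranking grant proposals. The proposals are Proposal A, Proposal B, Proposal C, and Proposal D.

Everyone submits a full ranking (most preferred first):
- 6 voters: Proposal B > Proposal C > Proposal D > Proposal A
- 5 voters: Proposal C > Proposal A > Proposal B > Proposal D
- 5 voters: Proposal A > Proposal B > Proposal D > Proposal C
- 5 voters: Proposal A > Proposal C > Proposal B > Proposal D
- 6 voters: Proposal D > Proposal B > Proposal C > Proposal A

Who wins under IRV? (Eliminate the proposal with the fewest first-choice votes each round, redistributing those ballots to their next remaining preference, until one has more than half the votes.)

Proposal A

Round 1: Proposal A 10, Proposal B 6, Proposal C 5, Proposal D 6. Proposal C eliminated.
Round 2: Proposal A 15, Proposal B 6, Proposal D 6. Proposal A has a majority (≥14).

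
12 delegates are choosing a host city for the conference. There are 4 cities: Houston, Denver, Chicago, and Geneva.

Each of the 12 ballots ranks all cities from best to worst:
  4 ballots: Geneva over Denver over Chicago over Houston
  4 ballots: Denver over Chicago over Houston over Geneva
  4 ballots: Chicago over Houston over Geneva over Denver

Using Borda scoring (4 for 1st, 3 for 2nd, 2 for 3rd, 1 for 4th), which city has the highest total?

Chicago

Houston: 4×1 + 4×2 + 4×3 = 24
Denver: 4×3 + 4×4 + 4×1 = 32
Chicago: 4×2 + 4×3 + 4×4 = 36
Geneva: 4×4 + 4×1 + 4×2 = 28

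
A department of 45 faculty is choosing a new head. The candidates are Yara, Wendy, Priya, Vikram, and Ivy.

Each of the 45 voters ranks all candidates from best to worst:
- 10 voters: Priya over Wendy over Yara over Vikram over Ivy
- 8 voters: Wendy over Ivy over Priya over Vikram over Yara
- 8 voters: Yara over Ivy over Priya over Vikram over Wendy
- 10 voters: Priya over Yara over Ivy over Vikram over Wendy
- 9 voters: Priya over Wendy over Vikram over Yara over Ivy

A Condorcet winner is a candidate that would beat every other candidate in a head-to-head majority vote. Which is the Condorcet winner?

Priya vs Yara: 37–8
Priya vs Wendy: 37–8
Priya vs Vikram: 45–0
Priya vs Ivy: 29–16
Priya beats every other candidate.

Priya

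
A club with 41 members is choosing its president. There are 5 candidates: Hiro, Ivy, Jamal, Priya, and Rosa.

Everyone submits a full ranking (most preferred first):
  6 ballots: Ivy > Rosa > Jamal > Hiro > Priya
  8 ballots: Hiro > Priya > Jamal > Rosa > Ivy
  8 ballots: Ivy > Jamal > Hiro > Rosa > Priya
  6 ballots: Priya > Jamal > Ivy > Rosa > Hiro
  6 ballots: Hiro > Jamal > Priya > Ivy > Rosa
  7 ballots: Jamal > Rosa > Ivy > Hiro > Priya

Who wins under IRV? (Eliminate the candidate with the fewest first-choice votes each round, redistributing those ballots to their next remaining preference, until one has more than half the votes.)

Round 1: Hiro 14, Ivy 14, Jamal 7, Priya 6, Rosa 0. Rosa eliminated.
Round 2: Hiro 14, Ivy 14, Jamal 7, Priya 6. Priya eliminated.
Round 3: Hiro 14, Ivy 14, Jamal 13. Jamal eliminated.
Round 4: Hiro 14, Ivy 27. Ivy has a majority (≥21).

Ivy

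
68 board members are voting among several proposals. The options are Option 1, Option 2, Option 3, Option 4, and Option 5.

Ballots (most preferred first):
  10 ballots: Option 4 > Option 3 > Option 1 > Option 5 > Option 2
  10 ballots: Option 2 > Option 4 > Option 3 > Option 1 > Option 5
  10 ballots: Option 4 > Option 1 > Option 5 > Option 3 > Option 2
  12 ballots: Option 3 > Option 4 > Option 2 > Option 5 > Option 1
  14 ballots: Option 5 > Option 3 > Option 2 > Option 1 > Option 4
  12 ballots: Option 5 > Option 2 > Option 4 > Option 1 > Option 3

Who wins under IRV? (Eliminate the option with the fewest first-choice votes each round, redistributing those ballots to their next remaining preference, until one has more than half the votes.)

Option 4

Round 1: Option 1 0, Option 2 10, Option 3 12, Option 4 20, Option 5 26. Option 1 eliminated.
Round 2: Option 2 10, Option 3 12, Option 4 20, Option 5 26. Option 2 eliminated.
Round 3: Option 3 12, Option 4 30, Option 5 26. Option 3 eliminated.
Round 4: Option 4 42, Option 5 26. Option 4 has a majority (≥35).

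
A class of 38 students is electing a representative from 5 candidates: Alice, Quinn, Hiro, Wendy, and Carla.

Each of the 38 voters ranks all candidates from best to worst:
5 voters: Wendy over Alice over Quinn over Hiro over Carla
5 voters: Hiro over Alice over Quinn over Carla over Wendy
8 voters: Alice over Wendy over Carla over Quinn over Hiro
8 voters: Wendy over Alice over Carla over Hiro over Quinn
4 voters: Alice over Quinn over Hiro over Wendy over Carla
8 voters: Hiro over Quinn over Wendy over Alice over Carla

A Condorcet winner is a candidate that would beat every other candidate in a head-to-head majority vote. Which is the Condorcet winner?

Wendy

Wendy vs Alice: 21–17
Wendy vs Quinn: 21–17
Wendy vs Hiro: 21–17
Wendy vs Carla: 33–5
Wendy beats every other candidate.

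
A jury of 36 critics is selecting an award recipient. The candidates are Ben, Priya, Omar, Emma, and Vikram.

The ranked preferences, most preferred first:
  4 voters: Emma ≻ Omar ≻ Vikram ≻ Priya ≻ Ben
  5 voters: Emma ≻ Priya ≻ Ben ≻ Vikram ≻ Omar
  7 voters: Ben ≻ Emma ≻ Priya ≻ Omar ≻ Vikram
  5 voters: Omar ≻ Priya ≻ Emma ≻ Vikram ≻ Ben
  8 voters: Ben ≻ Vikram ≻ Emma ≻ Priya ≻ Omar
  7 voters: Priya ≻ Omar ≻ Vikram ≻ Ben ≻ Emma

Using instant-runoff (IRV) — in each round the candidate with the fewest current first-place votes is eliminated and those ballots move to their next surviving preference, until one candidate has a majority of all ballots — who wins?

Round 1: Ben 15, Priya 7, Omar 5, Emma 9, Vikram 0. Vikram eliminated.
Round 2: Ben 15, Priya 7, Omar 5, Emma 9. Omar eliminated.
Round 3: Ben 15, Priya 12, Emma 9. Emma eliminated.
Round 4: Ben 15, Priya 21. Priya has a majority (≥19).

Priya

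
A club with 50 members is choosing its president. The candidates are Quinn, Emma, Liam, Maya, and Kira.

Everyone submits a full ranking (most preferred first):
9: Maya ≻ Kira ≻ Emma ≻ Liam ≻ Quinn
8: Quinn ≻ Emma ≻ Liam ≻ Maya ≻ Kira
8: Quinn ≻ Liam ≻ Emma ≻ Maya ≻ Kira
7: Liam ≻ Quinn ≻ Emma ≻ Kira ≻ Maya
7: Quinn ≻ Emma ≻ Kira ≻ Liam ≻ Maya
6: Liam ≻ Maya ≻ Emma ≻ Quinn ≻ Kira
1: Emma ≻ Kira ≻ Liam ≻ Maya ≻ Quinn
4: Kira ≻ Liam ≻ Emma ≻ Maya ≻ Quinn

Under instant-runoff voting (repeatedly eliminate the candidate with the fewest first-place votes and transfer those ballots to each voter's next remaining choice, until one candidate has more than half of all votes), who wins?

Liam

Round 1: Quinn 23, Emma 1, Liam 13, Maya 9, Kira 4. Emma eliminated.
Round 2: Quinn 23, Liam 13, Maya 9, Kira 5. Kira eliminated.
Round 3: Quinn 23, Liam 18, Maya 9. Maya eliminated.
Round 4: Quinn 23, Liam 27. Liam has a majority (≥26).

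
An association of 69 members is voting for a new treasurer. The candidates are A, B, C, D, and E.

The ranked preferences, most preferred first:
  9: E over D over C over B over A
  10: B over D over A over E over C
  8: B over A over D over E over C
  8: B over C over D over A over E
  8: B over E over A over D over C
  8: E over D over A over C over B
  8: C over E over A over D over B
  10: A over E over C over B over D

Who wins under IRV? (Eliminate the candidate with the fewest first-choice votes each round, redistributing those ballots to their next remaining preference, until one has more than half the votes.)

E

Round 1: A 10, B 34, C 8, D 0, E 17. D eliminated.
Round 2: A 10, B 34, C 8, E 17. C eliminated.
Round 3: A 10, B 34, E 25. A eliminated.
Round 4: B 34, E 35. E has a majority (≥35).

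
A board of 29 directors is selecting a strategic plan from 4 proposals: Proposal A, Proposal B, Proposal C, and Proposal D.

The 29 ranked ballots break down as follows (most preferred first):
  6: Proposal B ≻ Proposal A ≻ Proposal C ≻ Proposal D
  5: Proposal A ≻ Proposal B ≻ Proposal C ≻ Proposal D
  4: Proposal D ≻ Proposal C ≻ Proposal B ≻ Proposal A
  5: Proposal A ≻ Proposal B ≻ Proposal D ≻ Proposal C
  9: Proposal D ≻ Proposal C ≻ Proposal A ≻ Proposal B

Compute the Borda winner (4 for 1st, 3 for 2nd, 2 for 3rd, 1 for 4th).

Proposal A: 6×3 + 5×4 + 4×1 + 5×4 + 9×2 = 80
Proposal B: 6×4 + 5×3 + 4×2 + 5×3 + 9×1 = 71
Proposal C: 6×2 + 5×2 + 4×3 + 5×1 + 9×3 = 66
Proposal D: 6×1 + 5×1 + 4×4 + 5×2 + 9×4 = 73

Proposal A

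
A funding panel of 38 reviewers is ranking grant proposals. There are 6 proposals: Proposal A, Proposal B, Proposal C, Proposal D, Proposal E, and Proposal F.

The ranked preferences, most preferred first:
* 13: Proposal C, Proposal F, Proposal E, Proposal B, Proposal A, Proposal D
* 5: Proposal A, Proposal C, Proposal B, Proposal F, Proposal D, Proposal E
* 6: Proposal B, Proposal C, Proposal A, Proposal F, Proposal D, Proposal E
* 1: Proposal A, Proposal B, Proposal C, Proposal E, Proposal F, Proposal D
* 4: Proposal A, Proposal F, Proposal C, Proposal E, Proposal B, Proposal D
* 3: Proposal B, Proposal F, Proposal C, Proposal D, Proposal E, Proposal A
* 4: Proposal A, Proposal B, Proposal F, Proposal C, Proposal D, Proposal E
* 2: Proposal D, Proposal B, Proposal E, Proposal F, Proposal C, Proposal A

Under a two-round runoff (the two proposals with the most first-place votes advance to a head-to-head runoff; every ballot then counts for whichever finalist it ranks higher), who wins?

Round 1 first-place votes: Proposal A 14, Proposal B 9, Proposal C 13, Proposal D 2, Proposal E 0, Proposal F 0. Proposal A and Proposal C advance.
Runoff: Proposal A is ranked above Proposal C on 14 ballots, Proposal C above Proposal A on 24.

Proposal C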